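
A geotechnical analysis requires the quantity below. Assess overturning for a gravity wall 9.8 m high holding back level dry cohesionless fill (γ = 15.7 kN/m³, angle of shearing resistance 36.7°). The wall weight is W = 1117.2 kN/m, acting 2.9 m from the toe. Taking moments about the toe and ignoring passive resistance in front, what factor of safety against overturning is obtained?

5.22

K_a = tan²(45° − 36.7°/2) = 0.2519.
P_a = ½K_aγH² = 0.5×0.2519×15.7×9.8² = 189.9 kN/m, acting at H/3 = 3.267 m above the base.
Overturning moment M_o = P_a × H/3 = 189.9 × 3.267 = 620.3.
Resisting moment M_r = W × 2.9 = 1117.2 × 2.9 = 3240.
FS_overturning = M_r/M_o = 3240/620.3 = 5.223.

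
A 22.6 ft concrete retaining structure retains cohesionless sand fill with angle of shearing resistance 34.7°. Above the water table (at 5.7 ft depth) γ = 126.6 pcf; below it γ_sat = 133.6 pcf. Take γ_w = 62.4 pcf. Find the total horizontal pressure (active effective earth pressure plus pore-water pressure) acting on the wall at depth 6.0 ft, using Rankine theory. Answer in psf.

K_a = (1 − sin φ)/(1 + sin φ) = 0.2745.
γ' = 133.6 − 62.4 = 71.20 pcf.
Effective vertical stress at 6.0 ft: σ'_v = 126.6×5.7 + 71.20×0.300 = 743.0 psf.
σ'_h = K_a σ'_v = 0.2745 × 743.0 = 203.9 psf; u = γ_w × 0.300 = 18.72 psf.
Total σ_h = 203.9 + 18.72 = 222.6 psf.

223 psf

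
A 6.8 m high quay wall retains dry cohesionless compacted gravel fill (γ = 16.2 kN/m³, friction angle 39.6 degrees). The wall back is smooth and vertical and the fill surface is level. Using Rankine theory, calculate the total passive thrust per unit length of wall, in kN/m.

K_p = tan²(45° + φ/2) = 4.516.
P_p = ½ K_p γ H² = 0.5 × 4.516 × 16.2 × 6.8² = 1691 kN/m.

1690 kN/m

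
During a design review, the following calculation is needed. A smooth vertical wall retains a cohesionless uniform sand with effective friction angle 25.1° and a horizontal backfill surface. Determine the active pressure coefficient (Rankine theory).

0.404

K_a = (1 − sin φ)/(1 + sin φ) = (1 − sin 25.1°)/(1 + sin 25.1°) = 0.4043.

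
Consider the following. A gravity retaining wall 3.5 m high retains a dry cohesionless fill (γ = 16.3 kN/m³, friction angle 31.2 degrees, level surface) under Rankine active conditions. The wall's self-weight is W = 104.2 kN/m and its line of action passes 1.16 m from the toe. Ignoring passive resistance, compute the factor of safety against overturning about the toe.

3.27

K_a = tan²(45° − 31.2°/2) = 0.3175.
P_a = ½K_aγH² = 0.5×0.3175×16.3×3.5² = 31.70 kN/m, acting at H/3 = 1.167 m above the base.
Overturning moment M_o = P_a × H/3 = 31.70 × 1.167 = 36.98.
Resisting moment M_r = W × 1.16 = 104.2 × 1.16 = 120.9.
FS_overturning = M_r/M_o = 120.9/36.98 = 3.268.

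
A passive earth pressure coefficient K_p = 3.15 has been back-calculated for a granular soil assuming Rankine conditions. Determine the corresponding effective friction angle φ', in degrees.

31.2°

K_p = (1+sin φ)/(1−sin φ) ⇒ sin φ = (K_p − 1)/(K_p + 1) = 0.5181.
φ = arcsin(0.5181) = 31.20°.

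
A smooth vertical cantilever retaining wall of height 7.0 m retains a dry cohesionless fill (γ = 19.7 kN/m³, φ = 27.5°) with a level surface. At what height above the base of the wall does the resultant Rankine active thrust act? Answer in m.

2.33 m

K_a = 0.3682.
The pressure distribution is triangular, so the resultant acts at H/3 above the base = 7.0/3 = 2.333 m.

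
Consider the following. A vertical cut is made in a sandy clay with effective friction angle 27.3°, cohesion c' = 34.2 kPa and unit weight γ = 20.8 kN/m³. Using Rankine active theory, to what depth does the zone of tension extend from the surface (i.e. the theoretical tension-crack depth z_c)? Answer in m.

K_a = tan²(45° − 27.3°/2) = 0.3711; √K_a = 0.6092.
The active pressure is zero where K_a γ z = 2c√K_a, so z_c = 2c/(γ√K_a) = 2×34.2/(20.8×0.6092) = 5.398 m.

5.40 m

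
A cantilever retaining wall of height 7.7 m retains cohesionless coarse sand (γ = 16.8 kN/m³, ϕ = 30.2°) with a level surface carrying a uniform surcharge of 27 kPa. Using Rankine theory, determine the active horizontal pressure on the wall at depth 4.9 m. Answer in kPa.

K_a = (1 − sin φ)/(1 + sin φ) = 0.3307.
σ_v = γz + q = 16.8 × 4.9 + 27 = 109.3 kPa.
σ_h = K_a σ_v = 0.3307 × 109.3 = 36.15 kPa.

36.1 kPa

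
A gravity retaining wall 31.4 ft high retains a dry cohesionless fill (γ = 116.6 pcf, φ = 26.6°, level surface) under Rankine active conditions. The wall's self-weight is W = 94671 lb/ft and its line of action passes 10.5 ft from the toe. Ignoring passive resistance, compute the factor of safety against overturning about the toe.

4.33

K_a = tan²(45° − 26.6°/2) = 0.3814.
P_a = ½K_aγH² = 0.5×0.3814×116.6×31.4² = 21930 lb/ft, acting at H/3 = 10.47 ft above the base.
Overturning moment M_o = P_a × H/3 = 21930 × 10.47 = 229500.
Resisting moment M_r = W × 10.5 = 94671 × 10.5 = 994000.
FS_overturning = M_r/M_o = 994000/229500 = 4.331.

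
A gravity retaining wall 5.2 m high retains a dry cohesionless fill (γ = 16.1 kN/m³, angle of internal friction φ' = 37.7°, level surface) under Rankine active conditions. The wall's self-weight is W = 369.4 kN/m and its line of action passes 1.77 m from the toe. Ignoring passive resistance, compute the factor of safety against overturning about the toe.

K_a = tan²(45° − 37.7°/2) = 0.2411.
P_a = ½K_aγH² = 0.5×0.2411×16.1×5.2² = 52.47 kN/m, acting at H/3 = 1.733 m above the base.
Overturning moment M_o = P_a × H/3 = 52.47 × 1.733 = 90.95.
Resisting moment M_r = W × 1.77 = 369.4 × 1.77 = 653.8.
FS_overturning = M_r/M_o = 653.8/90.95 = 7.189.

7.19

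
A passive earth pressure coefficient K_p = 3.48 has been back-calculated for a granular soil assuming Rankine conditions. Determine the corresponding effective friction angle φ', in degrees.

33.6°

K_p = (1+sin φ)/(1−sin φ) ⇒ sin φ = (K_p − 1)/(K_p + 1) = 0.5536.
φ = arcsin(0.5536) = 33.61°.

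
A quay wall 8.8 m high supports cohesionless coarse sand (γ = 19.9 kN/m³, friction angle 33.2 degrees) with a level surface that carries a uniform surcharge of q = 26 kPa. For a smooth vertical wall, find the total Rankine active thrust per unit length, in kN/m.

K_a = tan²(45° − φ/2) = 0.2924.
Soil triangle: ½ K_a γ H² = 0.5×0.2924×19.9×8.8² = 225.3 kN/m.
Surcharge rectangle: K_a q H = 0.2924×26×8.8 = 66.89 kN/m.
Total = 225.3 + 66.89 = 292.2 kN/m.

292 kN/m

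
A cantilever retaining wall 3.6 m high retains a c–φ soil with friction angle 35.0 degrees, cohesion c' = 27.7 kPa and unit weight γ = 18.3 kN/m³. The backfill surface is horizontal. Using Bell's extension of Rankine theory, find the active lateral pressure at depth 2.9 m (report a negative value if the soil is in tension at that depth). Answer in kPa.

K_a = (1 − sin φ)/(1 + sin φ) = 0.2710.
σ_a = K_a γ z − 2c√K_a = 0.2710×18.3×2.9 − 2×27.7×0.5206 = -14.46 kPa.

-14.5 kPa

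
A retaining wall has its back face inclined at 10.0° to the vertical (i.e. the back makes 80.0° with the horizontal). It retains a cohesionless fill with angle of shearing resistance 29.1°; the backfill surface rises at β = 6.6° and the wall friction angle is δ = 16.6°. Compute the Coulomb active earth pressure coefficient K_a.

K_a = sin²(α+φ) / [sin²α · sin(α−δ) · (1 + √{sin(φ+δ)sin(φ−β) / (sin(α−δ)sin(α+β))})²].
With α = 80.0°, φ = 29.1°, δ = 16.6°, β = 6.6°: K_a = 0.4264.

0.426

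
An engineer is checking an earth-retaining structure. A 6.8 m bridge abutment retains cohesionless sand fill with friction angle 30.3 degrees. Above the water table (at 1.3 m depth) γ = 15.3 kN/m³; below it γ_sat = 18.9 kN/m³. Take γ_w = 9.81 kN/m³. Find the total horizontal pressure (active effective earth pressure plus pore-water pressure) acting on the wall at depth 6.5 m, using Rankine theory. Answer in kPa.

K_a = (1 − sin φ)/(1 + sin φ) = 0.3293.
γ' = 18.9 − 9.81 = 9.090 kN/m³.
Effective vertical stress at 6.5 m: σ'_v = 15.3×1.3 + 9.090×5.20 = 67.16 kPa.
σ'_h = K_a σ'_v = 0.3293 × 67.16 = 22.12 kPa; u = γ_w × 5.20 = 51.01 kPa.
Total σ_h = 22.12 + 51.01 = 73.13 kPa.

73.1 kPa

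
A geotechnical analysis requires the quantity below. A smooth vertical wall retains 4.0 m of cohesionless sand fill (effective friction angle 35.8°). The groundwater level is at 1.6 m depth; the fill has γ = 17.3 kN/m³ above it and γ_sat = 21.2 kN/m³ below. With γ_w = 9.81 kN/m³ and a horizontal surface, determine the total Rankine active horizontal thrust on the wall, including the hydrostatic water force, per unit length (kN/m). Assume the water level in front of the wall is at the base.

K_a = tan²(45° − φ/2) = 0.2619.
γ' = 21.2 − 9.81 = 11.39 kN/m³. Depth below WT = 2.4 m.
σ'_h at WT = K_a γ d_w = 7.248 kPa; at base = 7.248 + K_a γ' × 2.4 = 14.41 kPa.
P₁ (0–1.6 m) = ½×7.248×1.6 = 5.799. P₂ (1.6–4.0 m) = ½(7.248+14.41)×2.4 = 25.99.
P_w = ½ γ_w h₂² = 0.5×9.81×2.4² = 28.25. Total = 5.799+25.99+28.25 = 60.04 kN/m.

60.0 kN/m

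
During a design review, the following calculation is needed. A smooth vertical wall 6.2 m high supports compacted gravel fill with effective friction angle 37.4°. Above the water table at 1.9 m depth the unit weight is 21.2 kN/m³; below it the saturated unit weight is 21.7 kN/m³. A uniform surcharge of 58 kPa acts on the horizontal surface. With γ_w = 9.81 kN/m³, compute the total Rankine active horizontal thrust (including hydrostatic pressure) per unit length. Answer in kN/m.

257 kN/m

K_a = tan²(45° − φ/2) = 0.2443.
γ' = 21.7 − 9.81 = 11.89 kN/m³. h₂ = H − d_w = 4.3 m.
σ'_h: at surface K_a·q = 14.17; at WT K_a(q+γd_w) = 24.01; at base K_a(q+γd_w+γ'h₂) = 36.49 kPa.
P₁ = ½(14.17+24.01)×1.9 = 36.26; P₂ = ½(24.01+36.49)×4.3 = 130.1; P_w = ½γ_w h₂² = 90.69.
Total = 36.26+130.1+90.69 = 257.0 kN/m.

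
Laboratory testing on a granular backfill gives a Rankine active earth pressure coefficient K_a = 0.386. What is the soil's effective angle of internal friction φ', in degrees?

K_a = tan²(45° − φ/2) ⇒ 45° − φ/2 = arctan(√0.386) = 31.85°.
φ = 2(45° − 31.85°) = 26.30°.

26.3°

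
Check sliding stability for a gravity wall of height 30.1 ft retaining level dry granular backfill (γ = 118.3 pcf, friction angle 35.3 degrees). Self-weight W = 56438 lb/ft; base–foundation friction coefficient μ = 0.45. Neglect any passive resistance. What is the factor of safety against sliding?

1.77

K_a = tan²(45° − 35.3°/2) = 0.2675.
P_a = ½K_aγH² = 0.5×0.2675×118.3×30.1² = 14340 lb/ft, acting at H/3 = 10.03 ft above the base.
FS_sliding = μW / P_a = 0.45×56438 / 14340 = 1.771.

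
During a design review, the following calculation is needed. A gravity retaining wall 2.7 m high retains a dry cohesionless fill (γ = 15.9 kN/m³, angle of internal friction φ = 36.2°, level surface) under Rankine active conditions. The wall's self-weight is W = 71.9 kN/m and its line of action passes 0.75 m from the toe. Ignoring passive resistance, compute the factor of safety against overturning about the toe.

4.02

K_a = tan²(45° − 36.2°/2) = 0.2574.
P_a = ½K_aγH² = 0.5×0.2574×15.9×2.7² = 14.92 kN/m, acting at H/3 = 0.9000 m above the base.
Overturning moment M_o = P_a × H/3 = 14.92 × 0.9000 = 13.43.
Resisting moment M_r = W × 0.75 = 71.9 × 0.75 = 53.93.
FS_overturning = M_r/M_o = 53.93/13.43 = 4.017.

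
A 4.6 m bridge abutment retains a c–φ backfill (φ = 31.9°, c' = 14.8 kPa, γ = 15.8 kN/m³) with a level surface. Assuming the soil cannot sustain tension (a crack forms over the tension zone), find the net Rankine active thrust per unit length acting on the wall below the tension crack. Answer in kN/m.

3.67 kN/m

K_a = 0.3085; √K_a = 0.5555.
Tension-crack depth z_c = 2c/(γ√K_a) = 2×14.8/(15.8×0.5555) = 3.373 m.
σ_a at base = K_a γ H − 2c√K_a = 0.3085×15.8×4.6 − 2×14.8×0.5555 = 5.982 kPa.
P_a = ½ × 5.982 × (H − z_c) = 0.5×5.982×1.227 = 3.671 kN/m.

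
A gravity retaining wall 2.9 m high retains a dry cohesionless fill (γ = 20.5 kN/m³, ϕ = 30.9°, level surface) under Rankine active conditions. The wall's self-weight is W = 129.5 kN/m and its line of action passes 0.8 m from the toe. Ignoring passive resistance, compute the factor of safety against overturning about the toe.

K_a = tan²(45° − 30.9°/2) = 0.3214.
P_a = ½K_aγH² = 0.5×0.3214×20.5×2.9² = 27.71 kN/m, acting at H/3 = 0.9667 m above the base.
Overturning moment M_o = P_a × H/3 = 27.71 × 0.9667 = 26.78.
Resisting moment M_r = W × 0.8 = 129.5 × 0.8 = 103.6.
FS_overturning = M_r/M_o = 103.6/26.78 = 3.868.

3.87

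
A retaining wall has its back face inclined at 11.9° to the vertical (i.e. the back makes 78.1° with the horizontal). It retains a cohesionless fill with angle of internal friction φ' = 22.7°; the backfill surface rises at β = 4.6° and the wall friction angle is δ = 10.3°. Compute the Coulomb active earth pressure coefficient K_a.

K_a = sin²(α+φ) / [sin²α · sin(α−δ) · (1 + √{sin(φ+δ)sin(φ−β) / (sin(α−δ)sin(α+β))})²].
With α = 78.1°, φ = 22.7°, δ = 10.3°, β = 4.6°: K_a = 0.5328.

0.533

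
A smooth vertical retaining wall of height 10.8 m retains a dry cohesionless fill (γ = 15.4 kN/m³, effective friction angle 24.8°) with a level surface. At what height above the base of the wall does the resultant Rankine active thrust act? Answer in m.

3.60 m

K_a = 0.4090.
The pressure distribution is triangular, so the resultant acts at H/3 above the base = 10.8/3 = 3.600 m.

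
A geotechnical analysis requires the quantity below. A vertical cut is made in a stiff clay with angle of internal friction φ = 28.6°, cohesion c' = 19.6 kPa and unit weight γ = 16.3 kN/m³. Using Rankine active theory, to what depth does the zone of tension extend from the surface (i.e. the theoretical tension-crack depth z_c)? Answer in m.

K_a = tan²(45° − 28.6°/2) = 0.3525; √K_a = 0.5938.
The active pressure is zero where K_a γ z = 2c√K_a, so z_c = 2c/(γ√K_a) = 2×19.6/(16.3×0.5938) = 4.050 m.

4.05 m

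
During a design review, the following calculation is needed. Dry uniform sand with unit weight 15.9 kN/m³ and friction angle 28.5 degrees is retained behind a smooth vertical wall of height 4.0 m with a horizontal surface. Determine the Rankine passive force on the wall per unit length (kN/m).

K_p = tan²(45° + φ/2) = 2.825.
P_p = ½ K_p γ H² = 0.5 × 2.825 × 15.9 × 4.0² = 359.4 kN/m.

359 kN/m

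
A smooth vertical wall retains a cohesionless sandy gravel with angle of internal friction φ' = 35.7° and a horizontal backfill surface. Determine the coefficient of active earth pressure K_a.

0.263

K_a = tan²(45° − φ/2) = tan²(27.15°) = 0.2630.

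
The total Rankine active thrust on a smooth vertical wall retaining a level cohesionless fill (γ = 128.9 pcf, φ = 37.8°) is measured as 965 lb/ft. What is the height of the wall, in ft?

K_a = 0.2400. P_a = ½ K_a γ H² ⇒ H = √(2P_a/(K_a γ)).
H = √(2×965/(0.2400×128.9)) = 7.899 ft.

7.90 ft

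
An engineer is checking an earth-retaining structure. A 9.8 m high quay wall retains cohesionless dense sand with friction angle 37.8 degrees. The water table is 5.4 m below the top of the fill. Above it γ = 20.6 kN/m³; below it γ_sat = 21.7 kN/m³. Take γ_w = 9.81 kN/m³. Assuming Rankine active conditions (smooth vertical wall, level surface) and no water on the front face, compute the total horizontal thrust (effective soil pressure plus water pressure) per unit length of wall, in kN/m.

312 kN/m

K_a = tan²(45° − φ/2) = 0.2400.
γ' = 21.7 − 9.81 = 11.89 kN/m³. Depth below WT = 4.4 m.
σ'_h at WT = K_a γ d_w = 26.70 kPa; at base = 26.70 + K_a γ' × 4.4 = 39.25 kPa.
P₁ (0–5.4 m) = ½×26.70×5.4 = 72.08. P₂ (5.4–9.8 m) = ½(26.70+39.25)×4.4 = 145.1.
P_w = ½ γ_w h₂² = 0.5×9.81×4.4² = 94.96. Total = 72.08+145.1+94.96 = 312.1 kN/m.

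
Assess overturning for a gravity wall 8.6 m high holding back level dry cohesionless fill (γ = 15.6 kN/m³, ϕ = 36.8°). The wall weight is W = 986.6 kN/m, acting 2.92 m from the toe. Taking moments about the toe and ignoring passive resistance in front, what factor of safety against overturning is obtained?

6.95

K_a = tan²(45° − 36.8°/2) = 0.2508.
P_a = ½K_aγH² = 0.5×0.2508×15.6×8.6² = 144.7 kN/m, acting at H/3 = 2.867 m above the base.
Overturning moment M_o = P_a × H/3 = 144.7 × 2.867 = 414.7.
Resisting moment M_r = W × 2.92 = 986.6 × 2.92 = 2881.
FS_overturning = M_r/M_o = 2881/414.7 = 6.947.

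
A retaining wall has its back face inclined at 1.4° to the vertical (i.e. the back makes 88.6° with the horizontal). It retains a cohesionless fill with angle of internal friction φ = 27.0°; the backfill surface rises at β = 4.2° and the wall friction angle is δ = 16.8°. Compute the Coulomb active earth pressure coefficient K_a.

0.365

K_a = sin²(α+φ) / [sin²α · sin(α−δ) · (1 + √{sin(φ+δ)sin(φ−β) / (sin(α−δ)sin(α+β))})²].
With α = 88.6°, φ = 27.0°, δ = 16.8°, β = 4.2°: K_a = 0.3651.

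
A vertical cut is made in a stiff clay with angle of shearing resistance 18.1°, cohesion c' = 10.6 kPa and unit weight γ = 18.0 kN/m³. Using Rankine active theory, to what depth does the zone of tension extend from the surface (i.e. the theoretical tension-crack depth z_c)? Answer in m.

1.62 m

K_a = tan²(45° − 18.1°/2) = 0.5259; √K_a = 0.7252.
The active pressure is zero where K_a γ z = 2c√K_a, so z_c = 2c/(γ√K_a) = 2×10.6/(18.0×0.7252) = 1.624 m.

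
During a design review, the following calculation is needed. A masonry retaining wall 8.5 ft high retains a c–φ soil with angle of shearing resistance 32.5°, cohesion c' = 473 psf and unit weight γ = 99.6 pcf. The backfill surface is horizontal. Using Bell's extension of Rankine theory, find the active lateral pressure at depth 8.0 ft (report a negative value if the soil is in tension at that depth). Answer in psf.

K_a = (1 − sin φ)/(1 + sin φ) = 0.3010.
σ_a = K_a γ z − 2c√K_a = 0.3010×99.6×8.0 − 2×473×0.5486 = -279.2 psf.

-279 psf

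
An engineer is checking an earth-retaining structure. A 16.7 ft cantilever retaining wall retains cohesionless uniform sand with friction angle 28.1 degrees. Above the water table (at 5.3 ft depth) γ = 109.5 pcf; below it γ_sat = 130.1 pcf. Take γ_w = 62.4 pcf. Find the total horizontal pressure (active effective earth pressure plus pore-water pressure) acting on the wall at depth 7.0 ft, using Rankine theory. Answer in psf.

K_a = (1 − sin φ)/(1 + sin φ) = 0.3596.
γ' = 130.1 − 62.4 = 67.70 pcf.
Effective vertical stress at 7.0 ft: σ'_v = 109.5×5.3 + 67.70×1.70 = 695.4 psf.
σ'_h = K_a σ'_v = 0.3596 × 695.4 = 250.1 psf; u = γ_w × 1.70 = 106.1 psf.
Total σ_h = 250.1 + 106.1 = 356.2 psf.

356 psf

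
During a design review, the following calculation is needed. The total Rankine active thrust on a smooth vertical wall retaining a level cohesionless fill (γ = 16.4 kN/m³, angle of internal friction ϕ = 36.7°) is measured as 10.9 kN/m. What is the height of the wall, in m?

2.30 m

K_a = 0.2519. P_a = ½ K_a γ H² ⇒ H = √(2P_a/(K_a γ)).
H = √(2×10.9/(0.2519×16.4)) = 2.297 m.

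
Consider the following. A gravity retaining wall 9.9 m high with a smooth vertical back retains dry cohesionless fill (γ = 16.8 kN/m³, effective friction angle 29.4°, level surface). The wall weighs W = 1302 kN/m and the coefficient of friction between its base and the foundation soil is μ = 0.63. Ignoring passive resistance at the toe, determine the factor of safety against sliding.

K_a = tan²(45° − 29.4°/2) = 0.3415.
P_a = ½K_aγH² = 0.5×0.3415×16.8×9.9² = 281.1 kN/m, acting at H/3 = 3.300 m above the base.
FS_sliding = μW / P_a = 0.63×1302 / 281.1 = 2.918.

2.92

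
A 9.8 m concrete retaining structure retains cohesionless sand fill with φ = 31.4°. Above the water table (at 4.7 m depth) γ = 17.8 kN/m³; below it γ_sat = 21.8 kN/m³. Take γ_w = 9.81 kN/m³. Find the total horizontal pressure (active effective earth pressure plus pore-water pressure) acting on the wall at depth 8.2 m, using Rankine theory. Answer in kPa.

K_a = (1 − sin φ)/(1 + sin φ) = 0.3149.
γ' = 21.8 − 9.81 = 11.99 kN/m³.
Effective vertical stress at 8.2 m: σ'_v = 17.8×4.7 + 11.99×3.50 = 125.6 kPa.
σ'_h = K_a σ'_v = 0.3149 × 125.6 = 39.56 kPa; u = γ_w × 3.50 = 34.33 kPa.
Total σ_h = 39.56 + 34.33 = 73.90 kPa.

73.9 kPa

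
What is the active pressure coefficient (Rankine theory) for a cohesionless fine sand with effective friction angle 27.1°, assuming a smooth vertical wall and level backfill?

K_a = (1 − sin φ)/(1 + sin φ) = (1 − sin 27.1°)/(1 + sin 27.1°) = 0.3741.

0.374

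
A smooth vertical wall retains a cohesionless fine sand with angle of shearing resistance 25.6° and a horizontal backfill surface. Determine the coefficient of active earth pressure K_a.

0.397

K_a = tan²(45° − φ/2) = tan²(32.20°) = 0.3966.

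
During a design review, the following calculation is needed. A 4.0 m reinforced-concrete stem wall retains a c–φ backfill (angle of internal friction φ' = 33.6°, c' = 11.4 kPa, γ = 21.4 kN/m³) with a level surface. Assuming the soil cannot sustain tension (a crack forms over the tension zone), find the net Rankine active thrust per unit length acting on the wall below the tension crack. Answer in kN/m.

K_a = 0.2875; √K_a = 0.5362.
Tension-crack depth z_c = 2c/(γ√K_a) = 2×11.4/(21.4×0.5362) = 1.987 m.
σ_a at base = K_a γ H − 2c√K_a = 0.2875×21.4×4.0 − 2×11.4×0.5362 = 12.39 kPa.
P_a = ½ × 12.39 × (H − z_c) = 0.5×12.39×2.013 = 12.47 kN/m.

12.5 kN/m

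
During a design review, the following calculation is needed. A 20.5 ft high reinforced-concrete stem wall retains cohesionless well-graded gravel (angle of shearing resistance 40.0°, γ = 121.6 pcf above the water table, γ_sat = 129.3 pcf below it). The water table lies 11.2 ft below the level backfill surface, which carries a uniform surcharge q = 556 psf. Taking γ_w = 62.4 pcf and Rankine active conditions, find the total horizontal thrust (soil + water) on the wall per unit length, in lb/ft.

10200 lb/ft

K_a = tan²(45° − φ/2) = 0.2174.
γ' = 129.3 − 62.4 = 66.90 pcf. h₂ = H − d_w = 9.3 ft.
σ'_h: at surface K_a·q = 120.9; at WT K_a(q+γd_w) = 417.0; at base K_a(q+γd_w+γ'h₂) = 552.3 psf.
P₁ = ½(120.9+417.0)×11.2 = 3012; P₂ = ½(417.0+552.3)×9.3 = 4508; P_w = ½γ_w h₂² = 2698.
Total = 3012+4508+2698 = 10220 lb/ft.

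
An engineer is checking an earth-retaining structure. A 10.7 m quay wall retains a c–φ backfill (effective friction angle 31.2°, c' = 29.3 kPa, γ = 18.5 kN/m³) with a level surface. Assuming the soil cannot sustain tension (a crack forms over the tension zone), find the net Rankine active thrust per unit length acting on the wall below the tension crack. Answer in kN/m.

75.7 kN/m

K_a = 0.3175; √K_a = 0.5635.
Tension-crack depth z_c = 2c/(γ√K_a) = 2×29.3/(18.5×0.5635) = 5.622 m.
σ_a at base = K_a γ H − 2c√K_a = 0.3175×18.5×10.7 − 2×29.3×0.5635 = 29.83 kPa.
P_a = ½ × 29.83 × (H − z_c) = 0.5×29.83×5.078 = 75.74 kN/m.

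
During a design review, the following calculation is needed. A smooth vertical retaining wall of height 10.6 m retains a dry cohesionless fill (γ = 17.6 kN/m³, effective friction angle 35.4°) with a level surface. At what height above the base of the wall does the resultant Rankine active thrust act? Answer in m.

3.53 m

K_a = 0.2664.
The pressure distribution is triangular, so the resultant acts at H/3 above the base = 10.6/3 = 3.533 m.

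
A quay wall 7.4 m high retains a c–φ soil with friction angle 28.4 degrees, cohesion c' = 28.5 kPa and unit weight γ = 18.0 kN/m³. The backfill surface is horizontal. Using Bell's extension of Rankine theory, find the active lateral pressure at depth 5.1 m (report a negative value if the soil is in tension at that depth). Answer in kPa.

-1.36 kPa

K_a = (1 − sin φ)/(1 + sin φ) = 0.3554.
σ_a = K_a γ z − 2c√K_a = 0.3554×18.0×5.1 − 2×28.5×0.5961 = -1.357 kPa.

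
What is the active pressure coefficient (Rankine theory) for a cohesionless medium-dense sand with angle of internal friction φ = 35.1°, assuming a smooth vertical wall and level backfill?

0.270

K_a = (1 − sin φ)/(1 + sin φ) = (1 − sin 35.1°)/(1 + sin 35.1°) = 0.2698.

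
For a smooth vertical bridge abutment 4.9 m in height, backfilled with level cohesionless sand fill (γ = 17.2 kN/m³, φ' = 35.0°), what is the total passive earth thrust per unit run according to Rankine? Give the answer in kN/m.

K_p = tan²(45° + φ/2) = 3.690.
P_p = ½ K_p γ H² = 0.5 × 3.690 × 17.2 × 4.9² = 762.0 kN/m.

762 kN/m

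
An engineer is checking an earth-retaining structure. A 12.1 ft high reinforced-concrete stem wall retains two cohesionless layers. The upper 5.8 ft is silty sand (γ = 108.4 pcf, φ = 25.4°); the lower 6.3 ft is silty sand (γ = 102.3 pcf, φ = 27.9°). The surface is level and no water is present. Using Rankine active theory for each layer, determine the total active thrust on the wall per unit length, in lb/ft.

K_a1 = tan²(45°−25.4°/2) = 0.3996; K_a2 = tan²(45°−27.9°/2) = 0.3625.
Layer 1: σ at base = K_a1 γ₁ h₁ = 251.3 psf; P₁ = ½×251.3×5.8 = 728.7.
Layer 2: σ_v at top = γ₁h₁ = 628.7; σ_h top = K_a2×628.7 = 227.9; σ_h base = K_a2×(628.7+102.3×6.3) = 461.5.
P₂ = ½(227.9+461.5)×6.3 = 2172. Total P_a = 728.7+2172 = 2900 lb/ft.

2900 lb/ft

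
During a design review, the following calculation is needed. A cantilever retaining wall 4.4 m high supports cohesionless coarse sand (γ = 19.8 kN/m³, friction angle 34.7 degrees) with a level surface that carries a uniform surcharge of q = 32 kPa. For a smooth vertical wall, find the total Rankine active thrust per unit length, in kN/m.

K_a = tan²(45° − φ/2) = 0.2745.
Soil triangle: ½ K_a γ H² = 0.5×0.2745×19.8×4.4² = 52.61 kN/m.
Surcharge rectangle: K_a q H = 0.2745×32×4.4 = 38.65 kN/m.
Total = 52.61 + 38.65 = 91.25 kN/m.

91.3 kN/m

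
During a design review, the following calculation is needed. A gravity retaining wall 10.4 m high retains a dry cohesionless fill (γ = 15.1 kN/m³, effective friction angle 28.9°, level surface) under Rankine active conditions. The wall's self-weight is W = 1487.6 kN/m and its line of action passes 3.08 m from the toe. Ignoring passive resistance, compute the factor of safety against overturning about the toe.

4.65

K_a = tan²(45° − 28.9°/2) = 0.3484.
P_a = ½K_aγH² = 0.5×0.3484×15.1×10.4² = 284.5 kN/m, acting at H/3 = 3.467 m above the base.
Overturning moment M_o = P_a × H/3 = 284.5 × 3.467 = 986.2.
Resisting moment M_r = W × 3.08 = 1487.6 × 3.08 = 4582.
FS_overturning = M_r/M_o = 4582/986.2 = 4.646.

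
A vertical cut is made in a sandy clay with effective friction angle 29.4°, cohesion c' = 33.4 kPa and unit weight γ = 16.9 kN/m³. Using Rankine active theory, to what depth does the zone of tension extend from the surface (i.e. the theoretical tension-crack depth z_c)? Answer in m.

K_a = tan²(45° − 29.4°/2) = 0.3415; √K_a = 0.5844.
The active pressure is zero where K_a γ z = 2c√K_a, so z_c = 2c/(γ√K_a) = 2×33.4/(16.9×0.5844) = 6.764 m.

6.76 m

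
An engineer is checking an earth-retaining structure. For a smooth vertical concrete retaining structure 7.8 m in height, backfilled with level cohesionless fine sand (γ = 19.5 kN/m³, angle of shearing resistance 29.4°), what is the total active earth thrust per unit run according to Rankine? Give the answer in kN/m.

K_a = tan²(45° − φ/2) = 0.3415.
P_a = ½ K_a γ H² = 0.5 × 0.3415 × 19.5 × 7.8² = 202.6 kN/m.

203 kN/m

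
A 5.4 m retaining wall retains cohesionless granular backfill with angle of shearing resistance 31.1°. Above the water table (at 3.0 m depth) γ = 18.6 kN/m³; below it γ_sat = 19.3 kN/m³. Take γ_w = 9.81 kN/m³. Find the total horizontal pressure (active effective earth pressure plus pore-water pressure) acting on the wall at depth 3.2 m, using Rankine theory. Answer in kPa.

K_a = (1 − sin φ)/(1 + sin φ) = 0.3188.
γ' = 19.3 − 9.81 = 9.490 kN/m³.
Effective vertical stress at 3.2 m: σ'_v = 18.6×3.0 + 9.490×0.200 = 57.70 kPa.
σ'_h = K_a σ'_v = 0.3188 × 57.70 = 18.39 kPa; u = γ_w × 0.200 = 1.962 kPa.
Total σ_h = 18.39 + 1.962 = 20.36 kPa.

20.4 kPa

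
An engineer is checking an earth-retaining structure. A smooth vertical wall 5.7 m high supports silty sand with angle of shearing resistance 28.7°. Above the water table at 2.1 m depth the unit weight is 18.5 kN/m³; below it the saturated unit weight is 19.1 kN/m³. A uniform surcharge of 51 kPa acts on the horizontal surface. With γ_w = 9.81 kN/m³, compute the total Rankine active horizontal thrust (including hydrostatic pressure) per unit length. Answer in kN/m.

K_a = tan²(45° − φ/2) = 0.3511.
γ' = 19.1 − 9.81 = 9.290 kN/m³. h₂ = H − d_w = 3.6 m.
σ'_h: at surface K_a·q = 17.91; at WT K_a(q+γd_w) = 31.55; at base K_a(q+γd_w+γ'h₂) = 43.29 kPa.
P₁ = ½(17.91+31.55)×2.1 = 51.93; P₂ = ½(31.55+43.29)×3.6 = 134.7; P_w = ½γ_w h₂² = 63.57.
Total = 51.93+134.7+63.57 = 250.2 kN/m.

250 kN/m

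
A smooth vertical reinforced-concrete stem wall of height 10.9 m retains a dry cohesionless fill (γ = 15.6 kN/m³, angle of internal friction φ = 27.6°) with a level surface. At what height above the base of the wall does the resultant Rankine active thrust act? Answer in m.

K_a = 0.3668.
The pressure distribution is triangular, so the resultant acts at H/3 above the base = 10.9/3 = 3.633 m.

3.63 m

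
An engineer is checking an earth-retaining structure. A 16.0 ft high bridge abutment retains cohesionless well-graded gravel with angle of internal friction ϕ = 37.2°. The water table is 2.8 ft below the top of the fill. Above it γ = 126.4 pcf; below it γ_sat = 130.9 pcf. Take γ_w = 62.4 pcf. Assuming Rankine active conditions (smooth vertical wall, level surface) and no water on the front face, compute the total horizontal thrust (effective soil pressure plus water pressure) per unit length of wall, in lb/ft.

K_a = tan²(45° − φ/2) = 0.2464.
γ' = 130.9 − 62.4 = 68.50 pcf. Depth below WT = 13.2 ft.
σ'_h at WT = K_a γ d_w = 87.21 psf; at base = 87.21 + K_a γ' × 13.2 = 310.0 psf.
P₁ (0–2.8 ft) = ½×87.21×2.8 = 122.1. P₂ (2.8–16.0 ft) = ½(87.21+310.0)×13.2 = 2622.
P_w = ½ γ_w h₂² = 0.5×62.4×13.2² = 5436. Total = 122.1+2622+5436 = 8180 lb/ft.

8180 lb/ft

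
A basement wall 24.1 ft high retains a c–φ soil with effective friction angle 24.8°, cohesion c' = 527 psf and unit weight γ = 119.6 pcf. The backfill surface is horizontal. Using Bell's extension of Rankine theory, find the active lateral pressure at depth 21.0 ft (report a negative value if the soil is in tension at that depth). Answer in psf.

K_a = (1 − sin φ)/(1 + sin φ) = 0.4090.
σ_a = K_a γ z − 2c√K_a = 0.4090×119.6×21.0 − 2×527×0.6395 = 353.2 psf.

353 psf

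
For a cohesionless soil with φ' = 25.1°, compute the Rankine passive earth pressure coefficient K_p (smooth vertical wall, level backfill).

K_p = (1 + sin φ)/(1 − sin φ) = tan²(45° + 25.1°/2) = 2.473.

2.47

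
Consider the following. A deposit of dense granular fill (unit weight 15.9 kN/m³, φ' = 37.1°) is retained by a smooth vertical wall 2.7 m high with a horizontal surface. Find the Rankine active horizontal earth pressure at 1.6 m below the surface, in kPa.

K_a = (1 − sin φ)/(1 + sin φ) = 0.2475.
σ_h = K_a γ z = 0.2475 × 15.9 × 1.6 = 6.296 kPa.

6.30 kPa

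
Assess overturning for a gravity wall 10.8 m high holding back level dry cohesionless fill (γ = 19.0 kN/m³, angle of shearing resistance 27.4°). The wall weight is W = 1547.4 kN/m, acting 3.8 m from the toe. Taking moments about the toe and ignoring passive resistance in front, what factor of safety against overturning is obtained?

3.99

K_a = tan²(45° − 27.4°/2) = 0.3697.
P_a = ½K_aγH² = 0.5×0.3697×19.0×10.8² = 409.6 kN/m, acting at H/3 = 3.600 m above the base.
Overturning moment M_o = P_a × H/3 = 409.6 × 3.600 = 1475.
Resisting moment M_r = W × 3.8 = 1547.4 × 3.8 = 5880.
FS_overturning = M_r/M_o = 5880/1475 = 3.987.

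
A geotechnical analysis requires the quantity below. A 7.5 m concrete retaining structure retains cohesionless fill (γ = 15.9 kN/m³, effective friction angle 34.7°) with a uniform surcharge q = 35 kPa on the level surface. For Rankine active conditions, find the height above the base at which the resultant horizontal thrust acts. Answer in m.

2.96 m

K_a = 0.2745.
Triangular part P₁ = ½K_aγH² = 122.7 at H/3 = 2.500 m; rectangular part P₂ = K_a q H = 72.05 at H/2 = 3.750 m.
ȳ = (P₁·2.500 + P₂·3.750)/(P₁+P₂) = 2.962 m.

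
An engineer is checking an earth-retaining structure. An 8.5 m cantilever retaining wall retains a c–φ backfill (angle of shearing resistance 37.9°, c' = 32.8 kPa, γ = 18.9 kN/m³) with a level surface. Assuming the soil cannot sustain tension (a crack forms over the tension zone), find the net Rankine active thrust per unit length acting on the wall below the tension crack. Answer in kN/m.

K_a = 0.2389; √K_a = 0.4888.
Tension-crack depth z_c = 2c/(γ√K_a) = 2×32.8/(18.9×0.4888) = 7.101 m.
σ_a at base = K_a γ H − 2c√K_a = 0.2389×18.9×8.5 − 2×32.8×0.4888 = 6.319 kPa.
P_a = ½ × 6.319 × (H − z_c) = 0.5×6.319×1.399 = 4.421 kN/m.

4.42 kN/m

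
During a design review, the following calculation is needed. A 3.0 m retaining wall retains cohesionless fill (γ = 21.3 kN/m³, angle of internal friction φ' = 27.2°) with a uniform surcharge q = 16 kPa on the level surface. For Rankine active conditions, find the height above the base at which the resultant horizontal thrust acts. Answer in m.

1.17 m

K_a = 0.3726.
Triangular part P₁ = ½K_aγH² = 35.71 at H/3 = 1.000 m; rectangular part P₂ = K_a q H = 17.88 at H/2 = 1.500 m.
ȳ = (P₁·1.000 + P₂·1.500)/(P₁+P₂) = 1.167 m.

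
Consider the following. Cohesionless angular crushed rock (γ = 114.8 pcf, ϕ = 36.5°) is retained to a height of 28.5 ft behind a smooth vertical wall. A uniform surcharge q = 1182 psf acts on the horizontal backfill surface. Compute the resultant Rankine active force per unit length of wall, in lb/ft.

20400 lb/ft

K_a = tan²(45° − φ/2) = 0.2541.
Soil triangle: ½ K_a γ H² = 0.5×0.2541×114.8×28.5² = 11840 lb/ft.
Surcharge rectangle: K_a q H = 0.2541×1182×28.5 = 8558 lb/ft.
Total = 11840 + 8558 = 20400 lb/ft.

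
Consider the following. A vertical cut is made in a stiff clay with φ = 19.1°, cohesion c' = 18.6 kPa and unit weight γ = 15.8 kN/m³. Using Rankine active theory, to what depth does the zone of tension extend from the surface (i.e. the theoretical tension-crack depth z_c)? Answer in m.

K_a = tan²(45° − 19.1°/2) = 0.5069; √K_a = 0.7120.
The active pressure is zero where K_a γ z = 2c√K_a, so z_c = 2c/(γ√K_a) = 2×18.6/(15.8×0.7120) = 3.307 m.

3.31 m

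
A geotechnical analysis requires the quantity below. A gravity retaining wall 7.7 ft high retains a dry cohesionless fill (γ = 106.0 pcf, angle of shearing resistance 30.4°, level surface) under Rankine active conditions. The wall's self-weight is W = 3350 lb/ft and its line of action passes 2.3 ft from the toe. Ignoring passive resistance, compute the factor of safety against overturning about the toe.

2.91

K_a = tan²(45° − 30.4°/2) = 0.3280.
P_a = ½K_aγH² = 0.5×0.3280×106.0×7.7² = 1031 lb/ft, acting at H/3 = 2.567 ft above the base.
Overturning moment M_o = P_a × H/3 = 1031 × 2.567 = 2645.
Resisting moment M_r = W × 2.3 = 3350 × 2.3 = 7705.
FS_overturning = M_r/M_o = 7705/2645 = 2.913.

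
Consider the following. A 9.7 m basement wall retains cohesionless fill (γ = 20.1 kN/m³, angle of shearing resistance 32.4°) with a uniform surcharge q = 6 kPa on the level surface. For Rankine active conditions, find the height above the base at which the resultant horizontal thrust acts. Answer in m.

3.33 m

K_a = 0.3022.
Triangular part P₁ = ½K_aγH² = 285.8 at H/3 = 3.233 m; rectangular part P₂ = K_a q H = 17.59 at H/2 = 4.850 m.
ȳ = (P₁·3.233 + P₂·4.850)/(P₁+P₂) = 3.327 m.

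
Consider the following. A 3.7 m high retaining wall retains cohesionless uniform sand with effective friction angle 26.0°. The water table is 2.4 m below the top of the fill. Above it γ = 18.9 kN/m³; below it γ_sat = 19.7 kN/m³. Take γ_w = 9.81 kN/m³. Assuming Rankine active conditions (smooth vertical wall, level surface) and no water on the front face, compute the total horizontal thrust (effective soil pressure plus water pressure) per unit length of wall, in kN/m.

55.8 kN/m

K_a = tan²(45° − φ/2) = 0.3905.
γ' = 19.7 − 9.81 = 9.890 kN/m³. Depth below WT = 1.3 m.
σ'_h at WT = K_a γ d_w = 17.71 kPa; at base = 17.71 + K_a γ' × 1.3 = 22.73 kPa.
P₁ (0–2.4 m) = ½×17.71×2.4 = 21.25. P₂ (2.4–3.7 m) = ½(17.71+22.73)×1.3 = 26.29.
P_w = ½ γ_w h₂² = 0.5×9.81×1.3² = 8.289. Total = 21.25+26.29+8.289 = 55.83 kN/m.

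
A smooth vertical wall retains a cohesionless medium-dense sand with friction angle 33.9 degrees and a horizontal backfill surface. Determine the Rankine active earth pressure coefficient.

K_a = tan²(45° − φ/2) = tan²(28.05°) = 0.2839.

0.284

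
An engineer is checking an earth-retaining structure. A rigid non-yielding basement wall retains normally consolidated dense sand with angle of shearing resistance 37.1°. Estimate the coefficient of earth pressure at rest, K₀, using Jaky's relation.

K₀ = 1 − sin φ' = 1 − sin 37.1° = 0.3968.

0.397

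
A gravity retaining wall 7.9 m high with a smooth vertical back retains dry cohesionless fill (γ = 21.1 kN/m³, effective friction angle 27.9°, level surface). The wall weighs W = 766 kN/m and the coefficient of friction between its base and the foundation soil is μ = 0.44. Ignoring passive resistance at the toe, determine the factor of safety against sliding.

K_a = tan²(45° − 27.9°/2) = 0.3625.
P_a = ½K_aγH² = 0.5×0.3625×21.1×7.9² = 238.7 kN/m, acting at H/3 = 2.633 m above the base.
FS_sliding = μW / P_a = 0.44×766 / 238.7 = 1.412.

1.41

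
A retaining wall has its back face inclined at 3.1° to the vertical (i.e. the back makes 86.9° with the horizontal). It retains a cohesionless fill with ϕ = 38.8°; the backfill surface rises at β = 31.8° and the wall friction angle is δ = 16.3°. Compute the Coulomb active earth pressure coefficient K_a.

K_a = sin²(α+φ) / [sin²α · sin(α−δ) · (1 + √{sin(φ+δ)sin(φ−β) / (sin(α−δ)sin(α+β))})²].
With α = 86.9°, φ = 38.8°, δ = 16.3°, β = 31.8°: K_a = 0.3861.

0.386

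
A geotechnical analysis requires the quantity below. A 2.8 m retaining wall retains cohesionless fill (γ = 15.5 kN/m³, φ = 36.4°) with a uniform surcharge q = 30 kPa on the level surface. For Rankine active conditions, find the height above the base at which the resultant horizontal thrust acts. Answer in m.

K_a = 0.2552.
Triangular part P₁ = ½K_aγH² = 15.50 at H/3 = 0.9333 m; rectangular part P₂ = K_a q H = 21.43 at H/2 = 1.400 m.
ȳ = (P₁·0.9333 + P₂·1.400)/(P₁+P₂) = 1.204 m.

1.20 m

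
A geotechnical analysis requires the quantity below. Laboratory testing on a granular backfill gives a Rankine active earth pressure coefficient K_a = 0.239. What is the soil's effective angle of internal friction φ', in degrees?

K_a = tan²(45° − φ/2) ⇒ 45° − φ/2 = arctan(√0.239) = 26.05°.
φ = 2(45° − 26.05°) = 37.89°.

37.9°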